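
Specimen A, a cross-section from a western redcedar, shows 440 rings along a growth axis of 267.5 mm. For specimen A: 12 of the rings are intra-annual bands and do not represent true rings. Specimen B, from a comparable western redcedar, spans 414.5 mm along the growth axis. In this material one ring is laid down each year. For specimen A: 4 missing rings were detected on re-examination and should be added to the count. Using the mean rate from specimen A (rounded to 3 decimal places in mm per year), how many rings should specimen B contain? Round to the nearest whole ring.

670 rings

Specimen A: true ring count = 440 − 12 + 4 = 432.
A: Mean rate = 267.5 mm / 432 years ≈ 0.619 mm/yr.
Specimen B: 414.5 mm / 0.619 mm per year = 669.63 years ≈ 670 rings.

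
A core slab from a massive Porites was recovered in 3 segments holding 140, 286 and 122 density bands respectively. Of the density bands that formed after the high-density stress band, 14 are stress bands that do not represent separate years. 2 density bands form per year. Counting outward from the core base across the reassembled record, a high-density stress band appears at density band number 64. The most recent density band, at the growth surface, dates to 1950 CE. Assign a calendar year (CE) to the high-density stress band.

Total density bands = 140 + 286 + 122 = 548.
Between density band 64 and the growth surface there are 548 − 64 = 484 density bands.
Excluding 14 false density bands: 484 − 14 = 470.
Dividing by 2 density bands per year: 470 / 2 = 235 years.
The density band at the growth surface is 1950 CE, so the high-density stress band dates to 1950 − 235 = 1715 CE.

1715 CE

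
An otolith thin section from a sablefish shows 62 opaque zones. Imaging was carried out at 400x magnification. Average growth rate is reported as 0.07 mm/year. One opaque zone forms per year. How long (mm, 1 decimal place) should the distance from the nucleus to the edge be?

The record spans 62 years at 0.07 mm per year.
62 years at 0.07 mm/year gives 0.07 × 62 = 4.3 mm.

4.3 mm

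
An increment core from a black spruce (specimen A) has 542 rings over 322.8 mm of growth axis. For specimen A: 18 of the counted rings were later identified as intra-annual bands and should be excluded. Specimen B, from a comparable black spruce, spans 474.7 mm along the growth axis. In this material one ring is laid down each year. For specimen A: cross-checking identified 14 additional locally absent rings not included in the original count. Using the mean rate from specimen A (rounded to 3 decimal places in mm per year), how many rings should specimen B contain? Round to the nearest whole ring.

791 rings

Specimen A: correcting the raw count gives 542 − 18 + 14 = 538 true rings.
A: Extension rate ≈ 322.8 / 538 = 0.600 mm/year.
For B, 474.7 / 0.600 = 791.17 years ≈ 791 rings.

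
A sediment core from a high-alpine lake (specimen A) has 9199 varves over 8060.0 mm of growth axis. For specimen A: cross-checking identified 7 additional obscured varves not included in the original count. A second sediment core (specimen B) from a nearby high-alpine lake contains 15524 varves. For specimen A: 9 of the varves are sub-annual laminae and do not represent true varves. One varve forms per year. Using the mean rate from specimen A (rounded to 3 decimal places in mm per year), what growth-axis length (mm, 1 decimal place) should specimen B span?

Specimen A: correcting the raw count gives 9199 − 9 + 7 = 9197 true varves.
A: Mean rate = 8060.0 mm / 9197 years ≈ 0.876 mm/year.
B's length ≈ 0.876 × 15524 = 13599.0 mm.

13599.0 mm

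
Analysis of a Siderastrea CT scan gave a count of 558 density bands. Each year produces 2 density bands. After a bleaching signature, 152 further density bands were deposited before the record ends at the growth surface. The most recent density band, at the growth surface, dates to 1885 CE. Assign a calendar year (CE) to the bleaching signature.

1809 CE

152 density bands post-date the bleaching signature.
Dividing by 2 density bands per year: 152 / 2 = 76 years.
Counting back 76 years from 1885 CE places the bleaching signature in 1885 − 76 = 1809 CE.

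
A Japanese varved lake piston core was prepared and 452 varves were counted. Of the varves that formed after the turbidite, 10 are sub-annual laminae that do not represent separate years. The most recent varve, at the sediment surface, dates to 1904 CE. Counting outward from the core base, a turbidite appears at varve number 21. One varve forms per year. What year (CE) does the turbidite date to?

Between varve 21 and the sediment surface there are 452 − 21 = 431 varves.
431 − 10 false = 421 true varves after the turbidite.
1904 − 421 = 1483 CE.

1483 CE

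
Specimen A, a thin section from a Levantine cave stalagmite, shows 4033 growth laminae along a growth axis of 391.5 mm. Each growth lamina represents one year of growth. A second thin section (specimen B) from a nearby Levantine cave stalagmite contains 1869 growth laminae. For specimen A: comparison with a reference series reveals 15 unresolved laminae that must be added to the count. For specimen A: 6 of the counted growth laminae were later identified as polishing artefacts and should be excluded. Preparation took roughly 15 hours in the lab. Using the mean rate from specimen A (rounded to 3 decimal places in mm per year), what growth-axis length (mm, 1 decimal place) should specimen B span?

181.3 mm

Specimen A: adjusted count: 4033 − 6 + 15 = 4042 growth laminae.
A: Extension rate ≈ 391.5 / 4042 = 0.097 mm per year.
For B, 0.097 mm/year × 1869 years = 181.3 mm.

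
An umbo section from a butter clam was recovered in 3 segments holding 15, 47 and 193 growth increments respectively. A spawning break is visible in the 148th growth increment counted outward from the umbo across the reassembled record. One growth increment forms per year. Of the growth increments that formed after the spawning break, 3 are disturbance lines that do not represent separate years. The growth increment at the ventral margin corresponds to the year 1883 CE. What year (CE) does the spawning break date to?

Total growth increments = 15 + 47 + 193 = 255.
255 − 148 = 107 growth increments lie beyond the spawning break toward the ventral margin.
107 − 3 false = 104 true growth increments after the spawning break.
Counting back 104 years from 1883 CE places the spawning break in 1883 − 104 = 1779 CE.

1779 CE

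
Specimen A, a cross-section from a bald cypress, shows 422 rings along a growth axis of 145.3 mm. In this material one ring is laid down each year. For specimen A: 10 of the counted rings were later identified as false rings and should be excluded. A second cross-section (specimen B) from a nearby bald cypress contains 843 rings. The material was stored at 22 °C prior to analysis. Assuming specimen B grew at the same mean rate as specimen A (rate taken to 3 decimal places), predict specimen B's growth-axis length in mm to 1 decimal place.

297.6 mm

Specimen A: adjusted count: 422 − 10 = 412 rings.
A: Mean rate = 145.3 mm / 412 years ≈ 0.353 mm/year.
For B, 0.353 mm/year × 843 years = 297.6 mm.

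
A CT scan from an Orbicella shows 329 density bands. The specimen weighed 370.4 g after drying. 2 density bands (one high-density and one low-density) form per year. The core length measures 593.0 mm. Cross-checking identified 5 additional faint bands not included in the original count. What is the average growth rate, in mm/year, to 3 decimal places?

3.551 mm/year

True density band count = 329 + 5 = 334.
334 density bands at 2 per year is 334 / 2 = 167 years.
Mean rate = 593.0 mm / 167 years ≈ 3.551 mm/year.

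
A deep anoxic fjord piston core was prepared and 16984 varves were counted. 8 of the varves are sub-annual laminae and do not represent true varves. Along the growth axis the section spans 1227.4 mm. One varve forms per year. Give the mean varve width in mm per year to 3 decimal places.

0.072 mm per year

Correcting the raw count gives 16984 − 8 = 16976 true varves.
1227.4 mm over 16976 years gives 1227.4 / 16976 ≈ 0.072 mm per year.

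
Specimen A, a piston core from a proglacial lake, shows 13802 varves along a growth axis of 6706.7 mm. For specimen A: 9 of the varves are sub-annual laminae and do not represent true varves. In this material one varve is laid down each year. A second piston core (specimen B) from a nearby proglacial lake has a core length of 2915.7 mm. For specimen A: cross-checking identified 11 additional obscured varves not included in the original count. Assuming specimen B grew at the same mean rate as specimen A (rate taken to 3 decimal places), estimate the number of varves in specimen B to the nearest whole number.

5999 varves

Specimen A: after corrections the count is 13802 − 9 + 11 = 13804 varves.
A: Mean rate = 6706.7 mm / 13804 years ≈ 0.486 mm/year.
B spans 2915.7 / 0.486 = 5999.38 years ≈ 5999 varves.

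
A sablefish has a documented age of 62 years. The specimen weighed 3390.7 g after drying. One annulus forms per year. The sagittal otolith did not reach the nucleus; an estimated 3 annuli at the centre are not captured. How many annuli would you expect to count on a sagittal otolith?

One annulus per year gives 62 annuli over 62 years.
Subtracting the 3 annuli not captured gives 62 − 3 = 59 annuli in the record.

59 annuli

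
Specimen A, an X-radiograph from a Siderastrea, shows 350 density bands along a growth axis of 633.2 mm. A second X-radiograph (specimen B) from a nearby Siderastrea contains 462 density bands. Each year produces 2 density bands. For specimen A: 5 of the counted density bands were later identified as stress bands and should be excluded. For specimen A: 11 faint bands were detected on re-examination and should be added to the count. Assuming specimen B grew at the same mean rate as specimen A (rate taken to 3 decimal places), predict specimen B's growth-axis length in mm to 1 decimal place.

821.7 mm

Specimen A: adjusted count: 350 − 5 + 11 = 356 density bands.
Specimen A: dividing by 2 density bands per year: 356 / 2 = 178 years.
A: 633.2 mm over 178 years gives 633.2 / 178 ≈ 3.557 mm/year.
Specimen B: 462 density bands at 2 per year is 462 / 2 = 231 years. For B, 3.557 mm/year × 231 years = 821.7 mm.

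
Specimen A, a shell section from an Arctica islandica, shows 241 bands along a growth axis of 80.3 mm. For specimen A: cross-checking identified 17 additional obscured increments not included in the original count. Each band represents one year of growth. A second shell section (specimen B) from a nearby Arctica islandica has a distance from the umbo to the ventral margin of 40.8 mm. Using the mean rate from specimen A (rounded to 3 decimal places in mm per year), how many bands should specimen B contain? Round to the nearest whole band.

Specimen A: after corrections the count is 241 + 17 = 258 bands.
A: 80.3 mm over 258 years gives 80.3 / 258 ≈ 0.311 mm per year.
B spans 40.8 / 0.311 = 131.19 years ≈ 131 bands.

131 bands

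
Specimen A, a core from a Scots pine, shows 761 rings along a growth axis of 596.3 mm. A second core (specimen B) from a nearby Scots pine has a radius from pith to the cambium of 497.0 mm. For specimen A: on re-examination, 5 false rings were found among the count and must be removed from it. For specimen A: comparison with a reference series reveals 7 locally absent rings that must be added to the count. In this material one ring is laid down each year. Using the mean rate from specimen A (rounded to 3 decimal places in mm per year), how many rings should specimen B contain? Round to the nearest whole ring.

Specimen A: after corrections the count is 761 − 5 + 7 = 763 rings.
A: Mean rate = 596.3 mm / 763 years ≈ 0.782 mm per year.
For B, 497.0 / 0.782 = 635.55 years ≈ 636 rings.

636 rings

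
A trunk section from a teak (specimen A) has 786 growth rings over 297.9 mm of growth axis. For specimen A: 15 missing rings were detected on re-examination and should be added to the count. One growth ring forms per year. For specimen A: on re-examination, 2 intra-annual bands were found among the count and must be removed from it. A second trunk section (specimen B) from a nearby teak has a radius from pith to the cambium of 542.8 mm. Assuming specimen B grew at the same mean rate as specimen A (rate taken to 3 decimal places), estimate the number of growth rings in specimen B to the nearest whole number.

1455 growth rings

Specimen A: adjusted count: 786 − 2 + 15 = 799 growth rings.
A: Extension rate ≈ 297.9 / 799 = 0.373 mm/year.
For B, 542.8 / 0.373 = 1455.23 years ≈ 1455 growth rings.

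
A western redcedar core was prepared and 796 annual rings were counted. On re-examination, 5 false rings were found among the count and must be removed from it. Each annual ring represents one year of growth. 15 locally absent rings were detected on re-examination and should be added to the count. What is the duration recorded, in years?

After corrections the count is 796 − 5 + 15 = 806 annual rings.
One annual ring per year makes the duration 806 years.

806 yr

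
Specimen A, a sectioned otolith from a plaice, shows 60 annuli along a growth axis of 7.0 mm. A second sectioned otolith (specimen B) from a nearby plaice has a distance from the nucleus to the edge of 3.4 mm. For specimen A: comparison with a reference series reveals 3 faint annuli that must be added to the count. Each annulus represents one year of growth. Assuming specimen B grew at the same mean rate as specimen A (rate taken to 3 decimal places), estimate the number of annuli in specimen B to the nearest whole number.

31 annuli

Specimen A: adjusted count: 60 + 3 = 63 annuli.
A: Extension rate ≈ 7.0 / 63 = 0.111 mm/year.
Specimen B: 3.4 mm / 0.111 mm per year = 30.63 years ≈ 31 annuli.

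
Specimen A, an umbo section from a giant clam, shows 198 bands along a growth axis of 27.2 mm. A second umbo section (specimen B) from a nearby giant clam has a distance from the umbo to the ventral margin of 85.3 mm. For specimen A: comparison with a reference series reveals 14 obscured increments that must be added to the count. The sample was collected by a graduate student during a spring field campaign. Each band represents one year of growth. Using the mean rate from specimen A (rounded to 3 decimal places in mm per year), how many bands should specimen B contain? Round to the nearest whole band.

Specimen A: after corrections the count is 198 + 14 = 212 bands.
A: Extension rate ≈ 27.2 / 212 = 0.128 mm/year.
For B, 85.3 / 0.128 = 666.41 years ≈ 666 bands.

666 bands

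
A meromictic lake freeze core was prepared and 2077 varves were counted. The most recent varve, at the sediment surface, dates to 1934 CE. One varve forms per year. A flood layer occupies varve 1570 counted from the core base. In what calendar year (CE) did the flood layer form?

2077 − 1570 = 507 varves lie beyond the flood layer toward the sediment surface.
Counting back 507 years from 1934 CE places the flood layer in 1934 − 507 = 1427 CE.

1427 CE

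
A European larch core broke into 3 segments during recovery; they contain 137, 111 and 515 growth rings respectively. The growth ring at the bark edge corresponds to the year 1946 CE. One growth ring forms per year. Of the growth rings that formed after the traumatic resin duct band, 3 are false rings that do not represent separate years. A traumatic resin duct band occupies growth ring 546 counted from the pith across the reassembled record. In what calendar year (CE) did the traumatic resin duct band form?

Total growth rings = 137 + 111 + 515 = 763.
The traumatic resin duct band sits at growth ring 546 from the pith, so 763 − 546 = 217 growth rings formed after it.
Removing the 3 false growth rings leaves 217 − 3 = 214 true growth rings beyond the traumatic resin duct band.
The growth ring at the bark edge is 1946 CE, so the traumatic resin duct band dates to 1946 − 214 = 1732 CE.

1732 CE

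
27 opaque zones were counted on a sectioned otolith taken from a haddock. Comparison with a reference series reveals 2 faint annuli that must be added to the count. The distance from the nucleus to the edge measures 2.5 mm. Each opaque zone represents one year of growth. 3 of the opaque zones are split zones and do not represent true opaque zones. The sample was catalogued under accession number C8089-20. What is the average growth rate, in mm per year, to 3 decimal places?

After corrections the count is 27 − 3 + 2 = 26 opaque zones.
Mean rate = 2.5 mm / 26 years ≈ 0.096 mm per year.

0.096 mm per year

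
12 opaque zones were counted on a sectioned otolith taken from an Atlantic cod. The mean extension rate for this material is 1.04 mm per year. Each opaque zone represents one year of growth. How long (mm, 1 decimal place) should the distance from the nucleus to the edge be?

12 years of growth are recorded.
12 years at 1.04 mm/year gives 1.04 × 12 = 12.5 mm.

12.5 mm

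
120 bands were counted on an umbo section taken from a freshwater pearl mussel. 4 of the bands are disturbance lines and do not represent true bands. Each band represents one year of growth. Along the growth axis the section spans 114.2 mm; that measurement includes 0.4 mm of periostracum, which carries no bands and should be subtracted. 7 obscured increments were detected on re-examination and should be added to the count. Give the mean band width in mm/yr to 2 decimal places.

After corrections the count is 120 − 4 + 7 = 123 bands.
The growth record spans 114.2 − 0.4 = 113.8 mm.
113.8 mm over 123 years gives 113.8 / 123 ≈ 0.93 mm/yr.

0.93 mm/yr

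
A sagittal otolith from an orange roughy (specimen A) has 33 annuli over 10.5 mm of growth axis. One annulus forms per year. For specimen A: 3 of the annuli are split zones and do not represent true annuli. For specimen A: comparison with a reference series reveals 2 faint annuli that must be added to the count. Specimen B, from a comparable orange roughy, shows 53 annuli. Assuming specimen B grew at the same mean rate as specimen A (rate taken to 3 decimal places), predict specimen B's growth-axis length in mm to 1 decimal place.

Specimen A: true annulus count = 33 − 3 + 2 = 32.
A: Mean rate = 10.5 mm / 32 years ≈ 0.328 mm/year.
For B, 0.328 mm/year × 53 years = 17.4 mm.

17.4 mm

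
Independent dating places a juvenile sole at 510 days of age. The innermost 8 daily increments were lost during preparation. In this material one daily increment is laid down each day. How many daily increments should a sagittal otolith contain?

One daily increment per day gives 510 daily increments over 510 days.
Subtracting the 8 daily increments not captured gives 510 − 8 = 502 daily increments in the record.

502 daily increments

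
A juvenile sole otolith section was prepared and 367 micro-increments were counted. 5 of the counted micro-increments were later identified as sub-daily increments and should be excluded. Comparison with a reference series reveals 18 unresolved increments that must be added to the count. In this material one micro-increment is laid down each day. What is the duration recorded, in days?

380 d

Correcting the raw count gives 367 − 5 + 18 = 380 true micro-increments.
With a one-to-one micro-increment periodicity this is 380 days.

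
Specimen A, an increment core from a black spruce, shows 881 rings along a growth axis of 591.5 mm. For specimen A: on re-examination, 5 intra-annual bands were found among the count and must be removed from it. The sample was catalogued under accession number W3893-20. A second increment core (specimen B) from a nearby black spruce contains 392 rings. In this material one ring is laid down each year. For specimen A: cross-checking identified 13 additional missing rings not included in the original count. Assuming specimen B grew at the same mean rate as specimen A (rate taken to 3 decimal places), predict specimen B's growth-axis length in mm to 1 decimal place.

260.7 mm

Specimen A: correcting the raw count gives 881 − 5 + 13 = 889 true rings.
A: Extension rate ≈ 591.5 / 889 = 0.665 mm/year.
Length of B = 0.665 × 392 = 260.7 mm.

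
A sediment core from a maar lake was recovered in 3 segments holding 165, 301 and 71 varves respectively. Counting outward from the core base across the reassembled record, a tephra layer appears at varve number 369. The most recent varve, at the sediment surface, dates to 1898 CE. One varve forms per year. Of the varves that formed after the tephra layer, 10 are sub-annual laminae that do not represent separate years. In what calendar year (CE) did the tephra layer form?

Total varves = 165 + 301 + 71 = 537.
Between varve 369 and the sediment surface there are 537 − 369 = 168 varves.
Removing the 10 false varves leaves 168 − 10 = 158 true varves beyond the tephra layer.
The varve at the sediment surface is 1898 CE, so the tephra layer dates to 1898 − 158 = 1740 CE.

1740 CE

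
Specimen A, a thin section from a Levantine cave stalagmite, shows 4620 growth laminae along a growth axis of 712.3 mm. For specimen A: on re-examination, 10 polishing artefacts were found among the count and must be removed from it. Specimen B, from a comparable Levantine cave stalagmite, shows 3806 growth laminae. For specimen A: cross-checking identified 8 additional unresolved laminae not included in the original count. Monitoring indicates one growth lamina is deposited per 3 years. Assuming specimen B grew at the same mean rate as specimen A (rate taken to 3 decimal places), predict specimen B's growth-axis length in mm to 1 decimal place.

Specimen A: after corrections the count is 4620 − 10 + 8 = 4618 growth laminae.
Specimen A: 4618 growth laminae at 3 years each span 4618 × 3 = 13854 years.
A: Extension rate ≈ 712.3 / 13854 = 0.051 mm/year.
Specimen B: at 3 years per growth lamina, 3806 × 3 = 11418 years. Length of B = 0.051 × 11418 = 582.3 mm.

582.3 mm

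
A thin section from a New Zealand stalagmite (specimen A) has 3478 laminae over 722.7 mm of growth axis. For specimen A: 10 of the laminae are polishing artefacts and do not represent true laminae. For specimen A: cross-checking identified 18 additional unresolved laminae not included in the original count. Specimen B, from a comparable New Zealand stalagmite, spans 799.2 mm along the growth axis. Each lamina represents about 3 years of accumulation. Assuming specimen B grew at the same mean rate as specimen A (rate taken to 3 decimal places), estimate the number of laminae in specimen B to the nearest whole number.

Specimen A: true lamina count = 3478 − 10 + 18 = 3486.
Specimen A: 3486 laminae at 3 years each span 3486 × 3 = 10458 years.
A: Mean rate = 722.7 mm / 10458 years ≈ 0.069 mm/year.
B spans 799.2 / 0.069 = 11582.61 years; at 3 years per lamina that is 11582.61 / 3 ≈ 3861 laminae.

3861 laminae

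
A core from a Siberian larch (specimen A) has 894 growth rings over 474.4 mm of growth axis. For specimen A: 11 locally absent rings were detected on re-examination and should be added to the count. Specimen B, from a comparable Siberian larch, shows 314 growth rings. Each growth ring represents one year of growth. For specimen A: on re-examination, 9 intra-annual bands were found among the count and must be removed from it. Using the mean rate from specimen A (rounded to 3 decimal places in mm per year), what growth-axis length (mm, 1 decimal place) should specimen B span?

Specimen A: correcting the raw count gives 894 − 9 + 11 = 896 true growth rings.
A: 474.4 mm over 896 years gives 474.4 / 896 ≈ 0.529 mm/yr.
Length of B = 0.529 × 314 = 166.1 mm.

166.1 mm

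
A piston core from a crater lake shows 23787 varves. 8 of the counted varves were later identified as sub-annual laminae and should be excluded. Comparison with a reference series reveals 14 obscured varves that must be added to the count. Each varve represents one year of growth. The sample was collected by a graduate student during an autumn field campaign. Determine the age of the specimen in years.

True varve count = 23787 − 8 + 14 = 23793.
One varve per year makes the duration 23793 years.

23793 years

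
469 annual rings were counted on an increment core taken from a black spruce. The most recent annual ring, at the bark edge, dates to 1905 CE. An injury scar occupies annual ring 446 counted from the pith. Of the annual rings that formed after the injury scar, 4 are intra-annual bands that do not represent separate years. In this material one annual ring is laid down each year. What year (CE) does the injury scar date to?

1886 CE

469 − 446 = 23 annual rings lie beyond the injury scar toward the bark edge.
Excluding 4 false annual rings: 23 − 4 = 19.
Counting back 19 years from 1905 CE places the injury scar in 1905 − 19 = 1886 CE.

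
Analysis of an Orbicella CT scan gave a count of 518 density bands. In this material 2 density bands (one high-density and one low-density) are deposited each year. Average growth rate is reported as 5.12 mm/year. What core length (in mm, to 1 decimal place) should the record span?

1326.1 mm

Dividing by 2 density bands per year: 518 / 2 = 259 years.
Predicted length = 5.12 mm/year × 259 years = 1326.1 mm.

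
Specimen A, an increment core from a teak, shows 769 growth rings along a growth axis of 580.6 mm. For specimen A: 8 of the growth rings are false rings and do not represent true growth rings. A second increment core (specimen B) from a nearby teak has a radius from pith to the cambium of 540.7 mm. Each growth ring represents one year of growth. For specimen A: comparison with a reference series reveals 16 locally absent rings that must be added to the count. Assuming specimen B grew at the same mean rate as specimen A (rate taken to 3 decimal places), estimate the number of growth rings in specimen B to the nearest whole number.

724 growth rings

Specimen A: adjusted count: 769 − 8 + 16 = 777 growth rings.
A: Mean rate = 580.6 mm / 777 years ≈ 0.747 mm/yr.
Specimen B: 540.7 mm / 0.747 mm per year = 723.83 years ≈ 724 growth rings.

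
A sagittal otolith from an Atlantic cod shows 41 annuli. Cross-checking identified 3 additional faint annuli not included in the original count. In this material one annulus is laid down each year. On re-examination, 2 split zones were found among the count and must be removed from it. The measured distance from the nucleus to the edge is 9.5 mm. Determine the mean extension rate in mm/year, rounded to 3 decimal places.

0.226 mm/year

After corrections the count is 41 − 2 + 3 = 42 annuli.
Extension rate ≈ 9.5 / 42 = 0.226 mm/year.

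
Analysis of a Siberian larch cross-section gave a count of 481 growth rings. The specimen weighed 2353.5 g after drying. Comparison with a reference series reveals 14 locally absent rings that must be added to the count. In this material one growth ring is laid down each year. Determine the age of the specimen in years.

Adjusted count: 481 + 14 = 495 growth rings.
With a one-to-one growth ring periodicity this is 495 years.

495 yr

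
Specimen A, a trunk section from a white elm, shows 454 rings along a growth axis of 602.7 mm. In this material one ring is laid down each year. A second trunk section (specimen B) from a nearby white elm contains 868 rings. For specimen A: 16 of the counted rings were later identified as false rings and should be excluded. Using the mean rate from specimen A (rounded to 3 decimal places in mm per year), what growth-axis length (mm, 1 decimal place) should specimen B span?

1194.4 mm

Specimen A: correcting the raw count gives 454 − 16 = 438 true rings.
A: 602.7 mm over 438 years gives 602.7 / 438 ≈ 1.376 mm/yr.
For B, 1.376 mm/year × 868 years = 1194.4 mm.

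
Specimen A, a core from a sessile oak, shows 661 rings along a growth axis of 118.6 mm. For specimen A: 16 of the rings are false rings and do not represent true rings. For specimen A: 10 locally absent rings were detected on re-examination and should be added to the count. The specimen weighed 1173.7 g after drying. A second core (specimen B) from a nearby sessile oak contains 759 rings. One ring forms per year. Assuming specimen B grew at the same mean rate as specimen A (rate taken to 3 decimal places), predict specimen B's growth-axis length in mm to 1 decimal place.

137.4 mm

Specimen A: after corrections the count is 661 − 16 + 10 = 655 rings.
A: 118.6 mm over 655 years gives 118.6 / 655 ≈ 0.181 mm per year.
B's length ≈ 0.181 × 759 = 137.4 mm.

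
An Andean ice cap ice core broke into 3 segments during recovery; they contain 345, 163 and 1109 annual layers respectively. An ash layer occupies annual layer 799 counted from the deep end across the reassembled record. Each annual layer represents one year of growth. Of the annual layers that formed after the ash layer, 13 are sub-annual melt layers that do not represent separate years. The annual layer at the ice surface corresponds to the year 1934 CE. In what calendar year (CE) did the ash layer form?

1129 CE

Total annual layers = 345 + 163 + 1109 = 1617.
1617 − 799 = 818 annual layers lie beyond the ash layer toward the ice surface.
Removing the 13 false annual layers leaves 818 − 13 = 805 true annual layers beyond the ash layer.
The annual layer at the ice surface is 1934 CE, so the ash layer dates to 1934 − 805 = 1129 CE.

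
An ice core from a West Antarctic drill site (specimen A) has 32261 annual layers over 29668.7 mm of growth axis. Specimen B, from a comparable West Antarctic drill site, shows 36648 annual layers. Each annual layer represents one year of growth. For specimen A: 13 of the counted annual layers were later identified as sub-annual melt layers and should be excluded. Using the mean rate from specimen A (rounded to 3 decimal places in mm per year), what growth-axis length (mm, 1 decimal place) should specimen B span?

33716.2 mm

Specimen A: adjusted count: 32261 − 13 = 32248 annual layers.
A: Extension rate ≈ 29668.7 / 32248 = 0.920 mm/year.
Length of B = 0.920 × 36648 = 33716.2 mm.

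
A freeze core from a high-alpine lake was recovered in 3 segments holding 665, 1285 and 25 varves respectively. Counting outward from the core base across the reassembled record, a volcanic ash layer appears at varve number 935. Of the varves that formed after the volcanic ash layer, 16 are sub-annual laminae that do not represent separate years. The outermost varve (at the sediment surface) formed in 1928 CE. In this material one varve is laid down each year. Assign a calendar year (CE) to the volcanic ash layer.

904 CE

Total varves = 665 + 1285 + 25 = 1975.
Between varve 935 and the sediment surface there are 1975 − 935 = 1040 varves.
1040 − 16 false = 1024 true varves after the volcanic ash layer.
The varve at the sediment surface is 1928 CE, so the volcanic ash layer dates to 1928 − 1024 = 904 CE.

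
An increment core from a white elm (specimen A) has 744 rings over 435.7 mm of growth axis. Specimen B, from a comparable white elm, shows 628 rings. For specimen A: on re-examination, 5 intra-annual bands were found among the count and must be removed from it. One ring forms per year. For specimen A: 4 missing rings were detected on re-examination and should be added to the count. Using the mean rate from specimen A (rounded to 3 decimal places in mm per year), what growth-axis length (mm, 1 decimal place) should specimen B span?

Specimen A: adjusted count: 744 − 5 + 4 = 743 rings.
A: Extension rate ≈ 435.7 / 743 = 0.586 mm per year.
B's length ≈ 0.586 × 628 = 368.0 mm.

368.0 mm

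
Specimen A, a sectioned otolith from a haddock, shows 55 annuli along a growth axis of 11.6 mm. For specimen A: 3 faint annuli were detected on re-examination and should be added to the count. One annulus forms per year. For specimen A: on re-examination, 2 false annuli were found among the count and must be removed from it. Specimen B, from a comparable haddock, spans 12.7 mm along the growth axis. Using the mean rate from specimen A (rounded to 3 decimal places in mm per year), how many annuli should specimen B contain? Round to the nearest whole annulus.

61 annuli

Specimen A: adjusted count: 55 − 2 + 3 = 56 annuli.
A: Extension rate ≈ 11.6 / 56 = 0.207 mm/yr.
For B, 12.7 / 0.207 = 61.35 years ≈ 61 annuli.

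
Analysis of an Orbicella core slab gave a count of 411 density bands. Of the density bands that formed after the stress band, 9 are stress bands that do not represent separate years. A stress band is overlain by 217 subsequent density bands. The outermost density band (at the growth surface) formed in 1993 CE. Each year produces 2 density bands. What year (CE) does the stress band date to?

1889 CE

There are 217 density bands younger than the stress band.
Removing the 9 false density bands leaves 217 − 9 = 208 true density bands beyond the stress band.
Dividing by 2 density bands per year: 208 / 2 = 104 years.
1993 − 104 = 1889 CE.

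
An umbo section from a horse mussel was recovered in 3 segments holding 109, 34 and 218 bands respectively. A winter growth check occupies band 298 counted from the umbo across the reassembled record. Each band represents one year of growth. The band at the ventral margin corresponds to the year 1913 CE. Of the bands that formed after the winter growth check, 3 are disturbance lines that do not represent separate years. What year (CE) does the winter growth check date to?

1853 CE

Total bands = 109 + 34 + 218 = 361.
Between band 298 and the ventral margin there are 361 − 298 = 63 bands.
63 − 3 false = 60 true bands after the winter growth check.
Counting back 60 years from 1913 CE places the winter growth check in 1913 − 60 = 1853 CE.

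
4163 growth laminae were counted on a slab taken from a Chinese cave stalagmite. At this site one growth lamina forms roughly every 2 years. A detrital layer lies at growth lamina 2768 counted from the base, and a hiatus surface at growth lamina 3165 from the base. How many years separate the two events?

3165 − 2768 = 397 growth laminae lie between the two events.
At 2 years per growth lamina, 397 × 2 = 794 years.

794 years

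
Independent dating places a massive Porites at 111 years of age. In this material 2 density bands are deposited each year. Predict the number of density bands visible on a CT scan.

222 density bands

With 2 density bands per year, 111 years would produce 111 × 2 = 222 density bands.
So 222 density bands should be present.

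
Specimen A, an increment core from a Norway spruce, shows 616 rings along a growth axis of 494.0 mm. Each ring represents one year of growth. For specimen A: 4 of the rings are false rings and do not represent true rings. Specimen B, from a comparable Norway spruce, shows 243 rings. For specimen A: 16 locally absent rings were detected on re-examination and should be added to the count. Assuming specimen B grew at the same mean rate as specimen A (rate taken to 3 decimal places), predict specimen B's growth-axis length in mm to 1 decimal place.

Specimen A: after corrections the count is 616 − 4 + 16 = 628 rings.
A: 494.0 mm over 628 years gives 494.0 / 628 ≈ 0.787 mm per year.
For B, 0.787 mm/year × 243 years = 191.2 mm.

191.2 mm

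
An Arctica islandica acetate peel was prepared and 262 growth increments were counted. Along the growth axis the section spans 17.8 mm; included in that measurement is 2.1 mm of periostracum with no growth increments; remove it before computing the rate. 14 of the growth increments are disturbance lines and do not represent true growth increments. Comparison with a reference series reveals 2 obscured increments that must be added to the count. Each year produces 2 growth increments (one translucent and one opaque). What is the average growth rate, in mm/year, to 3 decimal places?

Correcting the raw count gives 262 − 14 + 2 = 250 true growth increments.
250 growth increments at 2 per year is 250 / 2 = 125 years.
The growth record spans 17.8 − 2.1 = 15.7 mm.
Extension rate ≈ 15.7 / 125 = 0.126 mm/year.

0.126 mm/year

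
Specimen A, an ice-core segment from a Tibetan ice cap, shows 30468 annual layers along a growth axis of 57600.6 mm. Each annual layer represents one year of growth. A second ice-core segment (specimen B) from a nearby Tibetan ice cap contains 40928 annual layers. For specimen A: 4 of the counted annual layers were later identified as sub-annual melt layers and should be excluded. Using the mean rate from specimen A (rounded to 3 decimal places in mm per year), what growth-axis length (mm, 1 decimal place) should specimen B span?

Specimen A: adjusted count: 30468 − 4 = 30464 annual layers.
A: 57600.6 mm over 30464 years gives 57600.6 / 30464 ≈ 1.891 mm/year.
B's length ≈ 1.891 × 40928 = 77394.8 mm.

77394.8 mm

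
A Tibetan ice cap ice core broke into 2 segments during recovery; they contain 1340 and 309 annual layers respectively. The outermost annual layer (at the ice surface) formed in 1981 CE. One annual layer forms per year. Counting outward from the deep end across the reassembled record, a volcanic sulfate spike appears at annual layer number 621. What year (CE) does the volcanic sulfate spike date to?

Total annual layers = 1340 + 309 = 1649.
1649 − 621 = 1028 annual layers lie beyond the volcanic sulfate spike toward the ice surface.
Counting back 1028 years from 1981 CE places the volcanic sulfate spike in 1981 − 1028 = 953 CE.

953 CE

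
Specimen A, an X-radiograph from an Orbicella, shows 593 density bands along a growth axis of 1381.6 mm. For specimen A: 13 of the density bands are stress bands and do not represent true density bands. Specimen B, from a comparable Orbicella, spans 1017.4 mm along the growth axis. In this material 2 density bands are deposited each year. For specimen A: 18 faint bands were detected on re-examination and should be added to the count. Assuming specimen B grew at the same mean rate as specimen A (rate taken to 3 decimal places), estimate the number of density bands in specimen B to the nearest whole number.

Specimen A: after corrections the count is 593 − 13 + 18 = 598 density bands.
Specimen A: with 2 density bands per year, 598 / 2 = 299 years.
A: Mean rate = 1381.6 mm / 299 years ≈ 4.621 mm/yr.
B spans 1017.4 / 4.621 = 220.17 years; at 2 density bands per year that is 220.17 × 2 ≈ 440 density bands.

440 density bands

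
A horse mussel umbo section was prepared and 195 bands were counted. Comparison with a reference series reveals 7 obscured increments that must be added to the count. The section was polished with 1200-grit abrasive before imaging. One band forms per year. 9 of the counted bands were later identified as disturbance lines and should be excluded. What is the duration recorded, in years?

193 yr

True band count = 195 − 9 + 7 = 193.
With a one-to-one band periodicity this is 193 years.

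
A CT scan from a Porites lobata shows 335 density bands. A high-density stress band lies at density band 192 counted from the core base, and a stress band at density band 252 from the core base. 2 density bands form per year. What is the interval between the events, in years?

The two markers are separated by 252 − 192 = 60 density bands.
60 density bands at 2 per year is 60 / 2 = 30 years.

30 years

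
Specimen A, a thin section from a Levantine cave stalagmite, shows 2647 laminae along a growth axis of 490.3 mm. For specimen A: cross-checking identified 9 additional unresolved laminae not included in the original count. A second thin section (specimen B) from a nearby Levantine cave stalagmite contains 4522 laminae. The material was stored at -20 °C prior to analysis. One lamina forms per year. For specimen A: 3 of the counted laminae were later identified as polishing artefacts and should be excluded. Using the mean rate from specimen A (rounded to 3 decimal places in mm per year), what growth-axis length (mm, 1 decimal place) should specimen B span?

836.6 mm

Specimen A: correcting the raw count gives 2647 − 3 + 9 = 2653 true laminae.
A: Extension rate ≈ 490.3 / 2653 = 0.185 mm per year.
For B, 0.185 mm/year × 4522 years = 836.6 mm.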